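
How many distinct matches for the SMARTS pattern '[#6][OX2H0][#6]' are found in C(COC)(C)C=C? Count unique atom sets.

1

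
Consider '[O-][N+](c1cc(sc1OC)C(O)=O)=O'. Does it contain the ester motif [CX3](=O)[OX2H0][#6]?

No

The pattern [CX3](=O)[OX2H0][#6] describes a carbonyl carbon bonded to an oxygen that is itself bonded to carbon (no H on that O) — an ester.
The closest candidate here is a carboxylic acid group (-C(=O)OH), but the singly-bonded O carries H (OX2H1, not H0). No other fragment satisfies the full query, so there is no match.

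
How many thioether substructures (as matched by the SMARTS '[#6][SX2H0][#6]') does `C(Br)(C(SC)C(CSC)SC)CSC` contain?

4

[#6][SX2H0][#6] is the SMARTS for a thioether: an aliphatic sulfur bridging two carbons with no H on the sulfur.
The molecule carries 4 separate instances of a methylthio ether (-SCH3) meeting every constraint; each maps to a distinct set of atoms, giving 4 matches.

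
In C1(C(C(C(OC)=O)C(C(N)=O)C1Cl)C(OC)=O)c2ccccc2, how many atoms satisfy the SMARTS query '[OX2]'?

2

The query [OX2] means: aliphatic oxygen with two total connections — ether, hydroxyl, or ester single-bond O.
Check the 23 heavy atoms by environment: 7× C (X4) → no; 3× C (X3) → no; 3× O (X1) → no; 1× N (X3) → no; 1× Cl (X1) → no; 2× O (X2) → match; 6× c (aromatic, X3) → no.
That gives 2 matching atoms.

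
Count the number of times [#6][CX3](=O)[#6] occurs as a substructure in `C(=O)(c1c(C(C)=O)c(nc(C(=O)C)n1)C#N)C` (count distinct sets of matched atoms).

[#6][CX3](=O)[#6] is the SMARTS for a ketone: a carbonyl carbon (no H) flanked by two carbons.
The molecule carries 3 separate instances of an acetyl/ketone group (-C(=O)CH3) meeting every constraint; each maps to a distinct set of atoms, giving 3 matches.

3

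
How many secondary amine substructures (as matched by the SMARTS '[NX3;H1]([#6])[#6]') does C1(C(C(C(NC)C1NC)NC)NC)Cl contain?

4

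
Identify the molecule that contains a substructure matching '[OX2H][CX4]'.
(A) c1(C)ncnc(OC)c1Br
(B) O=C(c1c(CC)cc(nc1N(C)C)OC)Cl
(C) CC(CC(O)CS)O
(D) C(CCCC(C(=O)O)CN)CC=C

C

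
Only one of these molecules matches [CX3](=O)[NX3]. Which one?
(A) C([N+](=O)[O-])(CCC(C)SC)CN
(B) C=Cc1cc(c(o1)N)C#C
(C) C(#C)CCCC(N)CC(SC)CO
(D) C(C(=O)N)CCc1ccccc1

D

[CX3](=O)[NX3] describes a carbonyl carbon bonded to a trivalent nitrogen (an amide).
(A) has a primary amino group (-NH2) but the -NH2 is not attached to a carbonyl carbon.
(B) has a primary amino group (-NH2) but the -NH2 is not attached to a carbonyl carbon.
(C) has a primary amino group (-NH2) but the -NH2 is not attached to a carbonyl carbon.
(D) contains a primary amide (-C(=O)NH2), which satisfies every atom and bond constraint.
So the answer is (D).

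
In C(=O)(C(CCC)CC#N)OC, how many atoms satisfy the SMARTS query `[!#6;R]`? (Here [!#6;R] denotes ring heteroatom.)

0

The query [!#6;R] means: non-carbon atom that is part of a ring.
Check the 11 heavy atoms by environment: 8× C (acyclic) → no; 2× O (acyclic) → no; 1× N (acyclic) → no.
No environment satisfies the query, so 0 matching atoms.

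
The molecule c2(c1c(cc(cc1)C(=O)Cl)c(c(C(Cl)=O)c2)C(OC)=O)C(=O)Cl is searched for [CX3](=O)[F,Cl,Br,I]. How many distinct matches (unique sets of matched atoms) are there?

3

[CX3](=O)[F,Cl,Br,I] is the SMARTS for an acyl halide: a carbonyl carbon bonded to a halogen.
The molecule carries 3 separate instances of an acyl chloride (-C(=O)Cl) meeting every constraint; each maps to a distinct set of atoms, giving 3 matches.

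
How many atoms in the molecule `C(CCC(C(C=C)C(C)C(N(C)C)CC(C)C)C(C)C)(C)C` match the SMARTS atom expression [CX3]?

2

Check the 22 heavy atoms by environment: 19× C (X4) → no; 2× C (X3) → match; 1× N (X3) → no.
That gives 2 matching atoms.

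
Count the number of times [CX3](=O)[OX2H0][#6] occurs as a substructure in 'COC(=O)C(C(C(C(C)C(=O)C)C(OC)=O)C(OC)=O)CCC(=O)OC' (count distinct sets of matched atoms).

4

[CX3](=O)[OX2H0][#6] is the SMARTS for an ester: a carbonyl carbon bonded to an oxygen that is itself bonded to carbon (no H on that O).
The molecule carries 4 separate instances of a methyl-ester group (-C(=O)OCH3) meeting every constraint; each maps to a distinct set of atoms, giving 4 matches.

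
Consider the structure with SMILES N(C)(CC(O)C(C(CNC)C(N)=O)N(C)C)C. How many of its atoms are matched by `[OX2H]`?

1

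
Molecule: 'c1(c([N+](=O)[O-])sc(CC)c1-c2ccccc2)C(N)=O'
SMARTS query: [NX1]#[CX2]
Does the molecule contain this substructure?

The pattern [NX1]#[CX2] describes a nitrogen triple-bonded to a two-connected carbon — a nitrile.
The closest candidate here is a nitro group (-[N+](=O)[O-]), but there is no C#N triple bond. No other fragment satisfies the full query, so there is no match.

No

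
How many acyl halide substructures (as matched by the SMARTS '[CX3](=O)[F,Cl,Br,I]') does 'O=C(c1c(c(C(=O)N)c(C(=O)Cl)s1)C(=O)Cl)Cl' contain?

3

[CX3](=O)[F,Cl,Br,I] is the SMARTS for an acyl halide: a carbonyl carbon bonded to a halogen.
The molecule carries 3 separate instances of an acyl chloride (-C(=O)Cl) meeting every constraint; each maps to a distinct set of atoms, giving 3 matches.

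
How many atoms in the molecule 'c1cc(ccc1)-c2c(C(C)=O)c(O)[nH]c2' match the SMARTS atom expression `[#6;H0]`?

The query [#6;H0] means: any carbon with no attached hydrogen.
Check the 15 heavy atoms by environment: 1× n (aromatic, H1) → no; 6× c (aromatic, H1) → no; 4× c (aromatic, H0) → match; 1× C (H0) → match; 1× O (H0) → no; 1× C (H3) → no; 1× O (H1) → no.
Summing the matching environments: 4 + 1 = 5 matching atoms.

5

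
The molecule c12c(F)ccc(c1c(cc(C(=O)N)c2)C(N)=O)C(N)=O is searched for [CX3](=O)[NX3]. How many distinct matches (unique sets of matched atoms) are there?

3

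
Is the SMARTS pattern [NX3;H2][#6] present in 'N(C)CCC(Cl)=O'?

The pattern [NX3;H2][#6] describes a trivalent nitrogen with two H attached to carbon — a primary amine.
The closest candidate here is an N-methylamino group (-NHCH3), but the nitrogen bears two carbons and only one H (H1), not H2. No other fragment satisfies the full query, so there is no match.

No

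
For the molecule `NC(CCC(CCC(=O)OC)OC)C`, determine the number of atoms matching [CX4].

9

The query [CX4] means: C with X4: aliphatic carbon with exactly 4 total connections (bonds + H).
Check the 14 heavy atoms by environment: 9× C (X4) → match; 1× C (X3) → no; 1× O (X1) → no; 2× O (X2) → no; 1× N (X3) → no.
That gives 9 matching atoms.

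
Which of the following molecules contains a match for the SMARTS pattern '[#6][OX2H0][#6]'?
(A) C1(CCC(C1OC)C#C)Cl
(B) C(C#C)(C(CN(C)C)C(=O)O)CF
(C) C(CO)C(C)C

[#6][OX2H0][#6] describes an aliphatic oxygen bridging two carbons with no H on the oxygen (an ether).
(A) contains a methoxy ether (-OCH3), which satisfies every atom and bond constraint.
(B) has a carboxylic acid group (-C(=O)OH) but the -OH oxygen has H1; the =O is OX1, not OX2.
(C) has a hydroxyl group (-OH) but the oxygen has H1, not H0 bridging two carbons.
So the answer is (A).

A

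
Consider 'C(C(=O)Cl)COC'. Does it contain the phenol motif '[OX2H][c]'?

No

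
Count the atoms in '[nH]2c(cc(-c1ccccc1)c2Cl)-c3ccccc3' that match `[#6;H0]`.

The query [#6;H0] means: any carbon with no attached hydrogen.
Check the 18 heavy atoms by environment: 1× n (aromatic, H1) → no; 5× c (aromatic, H0) → match; 11× c (aromatic, H1) → no; 1× Cl (H0) → no.
That gives 5 matching atoms.

5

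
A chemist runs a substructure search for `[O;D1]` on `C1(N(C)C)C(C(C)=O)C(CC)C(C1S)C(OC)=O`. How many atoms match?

Check the 18 heavy atoms by environment: 7× C (D3) → no; 1× C (D2) → no; 5× C (D1) → no; 1× N (D3) → no; 2× O (D1) → match; 1× S (D1) → no; 1× O (D2) → no.
That gives 2 matching atoms.

2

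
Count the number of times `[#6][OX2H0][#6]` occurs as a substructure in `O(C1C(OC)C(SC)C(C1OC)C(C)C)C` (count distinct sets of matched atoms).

[#6][OX2H0][#6] is the SMARTS for an ether: an aliphatic oxygen bridging two carbons with no H on the oxygen.
The molecule carries 3 separate instances of a methoxy ether (-OCH3) meeting every constraint; each maps to a distinct set of atoms, giving 3 matches.

3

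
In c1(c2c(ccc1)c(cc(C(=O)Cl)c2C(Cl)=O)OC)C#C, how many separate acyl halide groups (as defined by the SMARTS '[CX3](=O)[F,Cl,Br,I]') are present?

[CX3](=O)[F,Cl,Br,I] is the SMARTS for an acyl halide: a carbonyl carbon bonded to a halogen.
The molecule carries 2 separate instances of an acyl chloride (-C(=O)Cl) meeting every constraint; each maps to a distinct set of atoms, giving 2 matches.

2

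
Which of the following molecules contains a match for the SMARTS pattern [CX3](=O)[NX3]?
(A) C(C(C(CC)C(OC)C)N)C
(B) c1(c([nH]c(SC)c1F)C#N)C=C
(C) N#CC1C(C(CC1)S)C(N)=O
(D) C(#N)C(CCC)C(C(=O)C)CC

C

[CX3](=O)[NX3] describes a carbonyl carbon bonded to a trivalent nitrogen (an amide).
(A) has a primary amino group (-NH2) but the -NH2 is not attached to a carbonyl carbon.
(B) has a nitrile (-C#N) but the nitrile N is NX1 (triple-bonded), not NX3.
(C) contains a primary amide (-C(=O)NH2), which satisfies every atom and bond constraint.
(D) has a nitrile (-C#N) but the nitrile N is NX1 (triple-bonded), not NX3.
So the answer is (C).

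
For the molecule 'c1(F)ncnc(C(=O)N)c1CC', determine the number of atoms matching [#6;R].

4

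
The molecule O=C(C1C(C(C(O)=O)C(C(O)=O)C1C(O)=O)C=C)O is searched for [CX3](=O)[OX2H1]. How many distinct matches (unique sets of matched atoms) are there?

4

[CX3](=O)[OX2H1] is the SMARTS for a carboxylic acid: an sp2 carbon double-bonded to O and single-bonded to an -OH oxygen.
The molecule carries 4 separate instances of a carboxylic acid group (-C(=O)OH) meeting every constraint; each maps to a distinct set of atoms, giving 4 matches.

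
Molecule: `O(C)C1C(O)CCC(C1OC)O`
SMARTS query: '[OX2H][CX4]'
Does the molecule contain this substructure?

The pattern [OX2H][CX4] describes a hydroxyl oxygen bound to an sp3 (X4) carbon — an aliphatic alcohol.
The molecule carries a hydroxyl group (-OH), whose atoms satisfy every constraint of the query, so the pattern matches.

Yes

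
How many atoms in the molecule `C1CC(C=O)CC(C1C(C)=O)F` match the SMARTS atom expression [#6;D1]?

The query [#6;D1] means: carbon bonded to exactly one heavy atom.
Check the 12 heavy atoms by environment: 4× C (D2) → no; 4× C (D3) → no; 1× F (D1) → no; 2× O (D1) → no; 1× C (D1) → match.
That gives 1 matching atom.

1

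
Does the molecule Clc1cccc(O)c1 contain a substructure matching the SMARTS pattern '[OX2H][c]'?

The pattern [OX2H][c] describes a hydroxyl oxygen attached to an aromatic carbon — a phenol.
The molecule carries a hydroxyl group (-OH), whose atoms satisfy every constraint of the query, so the pattern matches.

Yes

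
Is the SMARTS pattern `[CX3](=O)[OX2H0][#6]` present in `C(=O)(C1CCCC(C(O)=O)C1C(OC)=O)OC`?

The pattern [CX3](=O)[OX2H0][#6] describes a carbonyl carbon bonded to an oxygen that is itself bonded to carbon (no H on that O) — an ester.
The molecule carries a methyl-ester group (-C(=O)OCH3), whose atoms satisfy every constraint of the query, so the pattern matches.

Yes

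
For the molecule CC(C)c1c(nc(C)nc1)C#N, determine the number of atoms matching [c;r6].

4

The query [c;r6] means: aromatic carbon that belongs to a six-membered ring.
Check the 12 heavy atoms by environment: 2× n (aromatic, in 6-ring) → no; 4× c (aromatic, in 6-ring) → match; 5× C (acyclic) → no; 1× N (acyclic) → no.
That gives 4 matching atoms.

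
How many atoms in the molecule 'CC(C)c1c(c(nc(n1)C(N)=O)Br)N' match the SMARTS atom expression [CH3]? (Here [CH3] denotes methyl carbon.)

2

The query [CH3] means: aliphatic carbon with exactly three hydrogens.
Check the 14 heavy atoms by environment: 2× n (aromatic, H0) → no; 4× c (aromatic, H0) → no; 2× N (H2) → no; 1× C (H0) → no; 1× O (H0) → no; 1× C (H1) → no; 2× C (H3) → match; 1× Br (H0) → no.
That gives 2 matching atoms.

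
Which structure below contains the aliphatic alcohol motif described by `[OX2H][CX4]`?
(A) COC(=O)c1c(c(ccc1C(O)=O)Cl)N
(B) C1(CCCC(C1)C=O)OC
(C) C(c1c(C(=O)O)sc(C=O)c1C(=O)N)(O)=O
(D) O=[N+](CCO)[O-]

[OX2H][CX4] describes a hydroxyl oxygen bound to an sp3 (X4) carbon (an aliphatic alcohol).
(A) has a carboxylic acid group (-C(=O)OH) but the -OH is on a CX3 carbonyl carbon, not a CX4 carbon.
(B) has a methoxy ether (-OCH3) but the oxygen has H0 (ether), not H1.
(C) has a carboxylic acid group (-C(=O)OH) but the -OH is on a CX3 carbonyl carbon, not a CX4 carbon.
(D) contains a hydroxyl group (-OH), which satisfies every atom and bond constraint.
So the answer is (D).

D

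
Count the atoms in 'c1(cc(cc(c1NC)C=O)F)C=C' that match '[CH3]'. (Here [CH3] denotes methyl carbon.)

Check the 13 heavy atoms by environment: 4× c (aromatic, H0) → no; 2× c (aromatic, H1) → no; 2× C (H1) → no; 1× O (H0) → no; 1× F (H0) → no; 1× C (H2) → no; 1× N (H1) → no; 1× C (H3) → match.
That gives 1 matching atom.

1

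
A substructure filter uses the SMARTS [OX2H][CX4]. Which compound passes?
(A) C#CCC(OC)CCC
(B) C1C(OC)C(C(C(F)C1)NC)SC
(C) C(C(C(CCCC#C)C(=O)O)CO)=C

[OX2H][CX4] describes a hydroxyl oxygen bound to an sp3 (X4) carbon (an aliphatic alcohol).
(A) has a methoxy ether (-OCH3) but the oxygen has H0 (ether), not H1.
(B) has a methoxy ether (-OCH3) but the oxygen has H0 (ether), not H1.
(C) contains a hydroxyl group (-OH), which satisfies every atom and bond constraint.
So the answer is (C).

C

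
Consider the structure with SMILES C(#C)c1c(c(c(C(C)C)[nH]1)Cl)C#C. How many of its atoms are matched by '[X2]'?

The query [X2] means: any atom with exactly two total connections (bonds + H).
Check the 13 heavy atoms by environment: 1× n (aromatic, X3) → no; 4× c (aromatic, X3) → no; 4× C (X2) → match; 1× Cl (X1) → no; 3× C (X4) → no.
That gives 4 matching atoms.

4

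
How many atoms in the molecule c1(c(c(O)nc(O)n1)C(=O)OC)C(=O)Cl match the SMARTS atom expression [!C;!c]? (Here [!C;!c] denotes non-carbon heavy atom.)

8

The query [!C;!c] means: neither aliphatic nor aromatic carbon — same as [!#6].
Check the 15 heavy atoms by environment: 2× n (aromatic) → match; 4× c (aromatic) → no; 3× C → no; 5× O → match; 1× Cl → match.
Summing the matching environments: 2 + 5 + 1 = 8 matching atoms.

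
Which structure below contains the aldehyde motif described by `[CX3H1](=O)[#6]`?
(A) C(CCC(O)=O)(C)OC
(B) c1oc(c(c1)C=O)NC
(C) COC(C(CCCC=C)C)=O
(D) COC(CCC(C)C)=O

[CX3H1](=O)[#6] describes an sp2 carbon with one H, double-bonded to O and single-bonded to carbon (an aldehyde).
(A) has a carboxylic acid group (-C(=O)OH) but the carbonyl carbon has H0 and is bonded to O, not H1.
(B) contains an aldehyde (-CHO), which satisfies every atom and bond constraint.
(C) has a methyl-ester group (-C(=O)OCH3) but the carbonyl carbon has H0, not H1.
(D) has a methyl-ester group (-C(=O)OCH3) but the carbonyl carbon has H0, not H1.
So the answer is (B).

B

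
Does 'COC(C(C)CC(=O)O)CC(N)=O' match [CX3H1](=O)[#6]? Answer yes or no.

No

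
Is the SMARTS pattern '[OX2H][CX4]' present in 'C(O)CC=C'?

Yes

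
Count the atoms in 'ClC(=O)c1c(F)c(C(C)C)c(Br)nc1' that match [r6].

Check the 14 heavy atoms by environment: 1× n (aromatic, in 6-ring) → match; 5× c (aromatic, in 6-ring) → match; 4× C (acyclic) → no; 1× O (acyclic) → no; 1× Cl (acyclic) → no; 1× Br (acyclic) → no; 1× F (acyclic) → no.
Summing the matching environments: 1 + 5 = 6 matching atoms.

6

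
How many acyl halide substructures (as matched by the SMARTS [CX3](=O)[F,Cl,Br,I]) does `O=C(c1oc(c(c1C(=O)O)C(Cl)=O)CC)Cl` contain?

[CX3](=O)[F,Cl,Br,I] is the SMARTS for an acyl halide: a carbonyl carbon bonded to a halogen.
The molecule carries 2 separate instances of an acyl chloride (-C(=O)Cl) meeting every constraint; each maps to a distinct set of atoms, giving 2 matches.

2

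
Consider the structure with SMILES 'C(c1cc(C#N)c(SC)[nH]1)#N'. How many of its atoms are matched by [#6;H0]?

The query [#6;H0] means: any carbon with no attached hydrogen.
Check the 11 heavy atoms by environment: 1× n (aromatic, H1) → no; 3× c (aromatic, H0) → match; 1× c (aromatic, H1) → no; 1× S (H0) → no; 1× C (H3) → no; 2× C (H0) → match; 2× N (H0) → no.
Summing the matching environments: 3 + 2 = 5 matching atoms.

5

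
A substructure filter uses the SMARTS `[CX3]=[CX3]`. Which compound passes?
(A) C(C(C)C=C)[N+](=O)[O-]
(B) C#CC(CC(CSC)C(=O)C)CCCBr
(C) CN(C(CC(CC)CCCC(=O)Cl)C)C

[CX3]=[CX3] describes a non-aromatic C=C double bond between two sp2 carbons (an alkene).
(A) contains a vinyl group (-CH=CH2), which satisfies every atom and bond constraint.
(B) has an ethynyl group (-C#CH) but the C-C bond is a triple bond, not a double bond.
(C) has an ethyl group (-CH2CH3) but its C-C bond is a single bond between CX4 carbons, not CX3=CX3.
So the answer is (A).

A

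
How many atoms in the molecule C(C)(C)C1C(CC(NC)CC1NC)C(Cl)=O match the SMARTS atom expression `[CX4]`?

11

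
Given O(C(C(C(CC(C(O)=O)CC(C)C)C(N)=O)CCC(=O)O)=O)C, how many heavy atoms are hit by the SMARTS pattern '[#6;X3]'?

4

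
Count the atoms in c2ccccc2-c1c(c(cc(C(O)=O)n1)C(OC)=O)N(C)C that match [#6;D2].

6

The query [#6;D2] means: any carbon bonded to exactly two heavy atoms.
Check the 22 heavy atoms by environment: 1× n (aromatic, D2) → no; 5× c (aromatic, D3) → no; 6× c (aromatic, D2) → match; 2× C (D3) → no; 3× O (D1) → no; 1× N (D3) → no; 3× C (D1) → no; 1× O (D2) → no.
That gives 6 matching atoms.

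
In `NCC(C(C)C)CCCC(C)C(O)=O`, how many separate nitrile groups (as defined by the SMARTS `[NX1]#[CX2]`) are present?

0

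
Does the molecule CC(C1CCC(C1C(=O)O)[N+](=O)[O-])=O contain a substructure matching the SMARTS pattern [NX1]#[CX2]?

No

The pattern [NX1]#[CX2] describes a nitrogen triple-bonded to a two-connected carbon — a nitrile.
The closest candidate here is a nitro group (-[N+](=O)[O-]), but there is no C#N triple bond. No other fragment satisfies the full query, so there is no match.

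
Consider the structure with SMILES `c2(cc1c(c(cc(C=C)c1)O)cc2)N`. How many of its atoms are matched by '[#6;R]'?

The query [#6;R] means: carbon that is part of a ring.
Check the 14 heavy atoms by environment: 10× c (aromatic, in 6-ring) → match; 1× N (acyclic) → no; 2× C (acyclic) → no; 1× O (acyclic) → no.
That gives 10 matching atoms.

10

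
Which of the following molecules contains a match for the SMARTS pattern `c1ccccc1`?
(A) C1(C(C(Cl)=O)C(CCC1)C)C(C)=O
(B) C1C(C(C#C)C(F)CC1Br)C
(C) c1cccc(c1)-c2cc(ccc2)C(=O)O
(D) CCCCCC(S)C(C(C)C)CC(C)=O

c1ccccc1 describes six aromatic carbons in a ring (a benzene ring).
(A) has a methyl group (-CH3) but no six-membered all-carbon aromatic ring is present.
(B) has a methyl group (-CH3) but no six-membered all-carbon aromatic ring is present.
(C) contains a phenyl ring, which satisfies every atom and bond constraint.
(D) has a methyl group (-CH3) but no six-membered all-carbon aromatic ring is present.
So the answer is (C).

C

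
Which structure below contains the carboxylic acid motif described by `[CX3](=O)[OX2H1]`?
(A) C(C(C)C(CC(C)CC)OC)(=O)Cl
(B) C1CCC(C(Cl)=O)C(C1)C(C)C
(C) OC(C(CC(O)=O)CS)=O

C

[CX3](=O)[OX2H1] describes an sp2 carbon double-bonded to O and single-bonded to an -OH oxygen (a carboxylic acid).
(A) has an acyl chloride (-C(=O)Cl) but the carbonyl is bonded to Cl, not to an -OH oxygen.
(B) has an acyl chloride (-C(=O)Cl) but the carbonyl is bonded to Cl, not to an -OH oxygen.
(C) contains a carboxylic acid group (-C(=O)OH), which satisfies every atom and bond constraint.
So the answer is (C).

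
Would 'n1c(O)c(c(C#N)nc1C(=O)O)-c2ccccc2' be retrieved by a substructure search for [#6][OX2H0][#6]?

No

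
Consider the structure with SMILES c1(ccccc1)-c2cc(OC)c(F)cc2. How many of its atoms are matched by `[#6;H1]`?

8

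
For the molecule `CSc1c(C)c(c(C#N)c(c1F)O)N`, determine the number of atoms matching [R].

Check the 14 heavy atoms by environment: 6× c (aromatic, in 6-ring) → match; 1× O (acyclic) → no; 1× S (acyclic) → no; 3× C (acyclic) → no; 2× N (acyclic) → no; 1× F (acyclic) → no.
That gives 6 matching atoms.

6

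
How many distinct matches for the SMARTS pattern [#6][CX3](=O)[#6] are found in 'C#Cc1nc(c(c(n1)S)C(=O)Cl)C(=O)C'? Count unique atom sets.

1

[#6][CX3](=O)[#6] is the SMARTS for a ketone: a carbonyl carbon (no H) flanked by two carbons.
Exactly one fragment in the molecule meets all constraints, giving 1 match.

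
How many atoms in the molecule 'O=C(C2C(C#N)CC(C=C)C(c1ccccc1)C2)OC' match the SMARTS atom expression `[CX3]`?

Check the 20 heavy atoms by environment: 7× C (X4) → no; 1× C (X2) → no; 1× N (X1) → no; 3× C (X3) → match; 6× c (aromatic, X3) → no; 1× O (X1) → no; 1× O (X2) → no.
That gives 3 matching atoms.

3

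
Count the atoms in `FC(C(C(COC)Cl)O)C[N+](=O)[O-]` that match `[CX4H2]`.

2

The query [CX4H2] means: sp3 carbon (X4) with exactly two hydrogens.
Check the 13 heavy atoms by environment: 2× C (H2, X4) → match; 3× C (H1, X4) → no; 1× O (H0, X2) → no; 1× C (H3, X4) → no; 1× F (H0, X1) → no; 1× O (H1, X2) → no; 1× Cl (H0, X1) → no; 1× N (charge +1, H0, X3) → no; 1× O (charge -1, H0, X1) → no; 1× O (H0, X1) → no.
That gives 2 matching atoms.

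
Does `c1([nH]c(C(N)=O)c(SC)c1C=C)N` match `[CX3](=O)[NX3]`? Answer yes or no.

Yes

The pattern [CX3](=O)[NX3] describes a carbonyl carbon bonded to a trivalent nitrogen — an amide.
The molecule carries a primary amide (-C(=O)NH2), whose atoms satisfy every constraint of the query, so the pattern matches.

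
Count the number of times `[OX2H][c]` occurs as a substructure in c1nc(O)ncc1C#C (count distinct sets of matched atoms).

[OX2H][c] is the SMARTS for a phenol: a hydroxyl oxygen attached to an aromatic carbon.
Exactly one fragment in the molecule meets all constraints, giving 1 match.

1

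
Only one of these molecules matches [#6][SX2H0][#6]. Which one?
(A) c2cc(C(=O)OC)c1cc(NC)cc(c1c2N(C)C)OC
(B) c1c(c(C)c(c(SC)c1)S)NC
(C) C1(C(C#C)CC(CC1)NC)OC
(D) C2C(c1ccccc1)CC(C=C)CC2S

B

[#6][SX2H0][#6] describes an aliphatic sulfur bridging two carbons with no H on the sulfur (a thioether).
(A) has a methoxy ether (-OCH3) but the bridging atom is O, not S.
(B) contains a methylthio ether (-SCH3), which satisfies every atom and bond constraint.
(C) has a methoxy ether (-OCH3) but the bridging atom is O, not S.
(D) has a thiol (-SH) but the sulfur has H1, not H0 bridging two carbons.
So the answer is (B).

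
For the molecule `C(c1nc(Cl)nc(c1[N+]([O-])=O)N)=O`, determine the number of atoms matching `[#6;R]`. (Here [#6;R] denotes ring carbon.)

Check the 13 heavy atoms by environment: 2× n (aromatic, in 6-ring) → no; 4× c (aromatic, in 6-ring) → match; 1× N (charge +1, acyclic) → no; 1× O (charge -1, acyclic) → no; 2× O (acyclic) → no; 1× N (acyclic) → no; 1× Cl (acyclic) → no; 1× C (acyclic) → no.
That gives 4 matching atoms.

4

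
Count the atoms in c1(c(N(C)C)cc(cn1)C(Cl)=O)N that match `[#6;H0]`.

The query [#6;H0] means: any carbon with no attached hydrogen.
Check the 13 heavy atoms by environment: 1× n (aromatic, H0) → no; 2× c (aromatic, H1) → no; 3× c (aromatic, H0) → match; 1× N (H0) → no; 2× C (H3) → no; 1× C (H0) → match; 1× O (H0) → no; 1× Cl (H0) → no; 1× N (H2) → no.
Summing the matching environments: 3 + 1 = 4 matching atoms.

4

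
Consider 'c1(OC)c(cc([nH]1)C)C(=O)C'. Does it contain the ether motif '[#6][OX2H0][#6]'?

The pattern [#6][OX2H0][#6] describes an aliphatic oxygen bridging two carbons with no H on the oxygen — an ether.
The molecule carries a methoxy ether (-OCH3), whose atoms satisfy every constraint of the query, so the pattern matches.

Yes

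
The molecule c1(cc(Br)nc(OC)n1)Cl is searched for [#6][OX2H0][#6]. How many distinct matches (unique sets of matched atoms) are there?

1

[#6][OX2H0][#6] is the SMARTS for an ether: an aliphatic oxygen bridging two carbons with no H on the oxygen.
Exactly one fragment in the molecule meets all constraints, giving 1 match.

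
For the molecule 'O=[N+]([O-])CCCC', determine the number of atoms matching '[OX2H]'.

The query [OX2H] means: aliphatic oxygen with two connections, one of which is H — an -OH oxygen.
Check the 7 heavy atoms by environment: 3× C (H2, X4) → no; 1× N (charge +1, H0, X3) → no; 1× O (charge -1, H0, X1) → no; 1× O (H0, X1) → no; 1× C (H3, X4) → no.
No environment satisfies the query, so 0 matching atoms.

0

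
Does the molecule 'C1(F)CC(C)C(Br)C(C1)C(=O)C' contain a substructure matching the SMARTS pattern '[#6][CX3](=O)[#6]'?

The pattern [#6][CX3](=O)[#6] describes a carbonyl carbon (no H) flanked by two carbons — a ketone.
The molecule carries an acetyl/ketone group (-C(=O)CH3), whose atoms satisfy every constraint of the query, so the pattern matches.

Yes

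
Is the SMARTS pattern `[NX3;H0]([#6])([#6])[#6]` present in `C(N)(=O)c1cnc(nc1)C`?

No

The pattern [NX3;H0]([#6])([#6])[#6] describes a trivalent nitrogen with no H, bonded to three carbons — a tertiary amine.
The closest candidate here is a primary amide (-C(=O)NH2), but the amide nitrogen has H2 and only one carbon neighbour. No other fragment satisfies the full query, so there is no match.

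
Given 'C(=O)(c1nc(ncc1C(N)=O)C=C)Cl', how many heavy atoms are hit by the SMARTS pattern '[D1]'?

Check the 14 heavy atoms by environment: 2× n (aromatic, D2) → no; 3× c (aromatic, D3) → no; 1× c (aromatic, D2) → no; 2× C (D3) → no; 2× O (D1) → match; 1× N (D1) → match; 1× C (D2) → no; 1× C (D1) → match; 1× Cl (D1) → match.
Summing the matching environments: 2 + 1 + 1 + 1 = 5 matching atoms.

5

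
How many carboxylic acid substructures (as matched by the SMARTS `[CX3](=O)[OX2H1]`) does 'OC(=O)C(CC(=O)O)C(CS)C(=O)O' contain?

3

[CX3](=O)[OX2H1] is the SMARTS for a carboxylic acid: an sp2 carbon double-bonded to O and single-bonded to an -OH oxygen.
The molecule carries 3 separate instances of a carboxylic acid group (-C(=O)OH) meeting every constraint; each maps to a distinct set of atoms, giving 3 matches.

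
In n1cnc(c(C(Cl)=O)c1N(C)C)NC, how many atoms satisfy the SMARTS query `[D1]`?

The query [D1] means: atom with exactly one heavy-atom neighbour (degree 1).
Check the 14 heavy atoms by environment: 2× n (aromatic, D2) → no; 1× c (aromatic, D2) → no; 3× c (aromatic, D3) → no; 1× C (D3) → no; 1× O (D1) → match; 1× Cl (D1) → match; 1× N (D3) → no; 3× C (D1) → match; 1× N (D2) → no.
Summing the matching environments: 1 + 1 + 3 = 5 matching atoms.

5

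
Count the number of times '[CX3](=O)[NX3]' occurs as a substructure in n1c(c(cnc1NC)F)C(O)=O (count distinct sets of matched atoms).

[CX3](=O)[NX3] is the SMARTS for an amide: a carbonyl carbon bonded to a trivalent nitrogen.
The molecule has a carboxylic acid group (-C(=O)OH), but the carbonyl is bonded to O, not to an NX3 nitrogen; nothing else fits, so there are 0 matches.

0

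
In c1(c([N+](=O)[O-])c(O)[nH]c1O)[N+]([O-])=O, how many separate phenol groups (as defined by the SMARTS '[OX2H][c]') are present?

2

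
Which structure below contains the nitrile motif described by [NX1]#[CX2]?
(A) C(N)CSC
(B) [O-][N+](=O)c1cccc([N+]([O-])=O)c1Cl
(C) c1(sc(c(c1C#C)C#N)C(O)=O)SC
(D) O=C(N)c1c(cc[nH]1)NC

C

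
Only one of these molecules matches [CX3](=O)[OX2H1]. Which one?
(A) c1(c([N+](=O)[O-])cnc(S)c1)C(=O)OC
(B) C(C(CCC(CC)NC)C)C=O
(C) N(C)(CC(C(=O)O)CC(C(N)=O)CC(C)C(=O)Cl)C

C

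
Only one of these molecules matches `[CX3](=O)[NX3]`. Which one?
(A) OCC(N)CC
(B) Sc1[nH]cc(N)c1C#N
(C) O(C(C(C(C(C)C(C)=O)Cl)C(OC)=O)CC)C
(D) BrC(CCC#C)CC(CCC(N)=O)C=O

[CX3](=O)[NX3] describes a carbonyl carbon bonded to a trivalent nitrogen (an amide).
(A) has a primary amino group (-NH2) but the -NH2 is not attached to a carbonyl carbon.
(B) has a primary amino group (-NH2) but the -NH2 is not attached to a carbonyl carbon.
(C) has a methyl-ester group (-C(=O)OCH3) but the carbonyl is bonded to O, not to an NX3 nitrogen.
(D) contains a primary amide (-C(=O)NH2), which satisfies every atom and bond constraint.
So the answer is (D).

D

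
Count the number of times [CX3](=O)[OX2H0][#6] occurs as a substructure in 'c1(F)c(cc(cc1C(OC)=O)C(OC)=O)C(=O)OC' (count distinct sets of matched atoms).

3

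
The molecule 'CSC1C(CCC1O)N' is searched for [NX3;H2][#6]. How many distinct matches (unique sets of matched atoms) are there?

1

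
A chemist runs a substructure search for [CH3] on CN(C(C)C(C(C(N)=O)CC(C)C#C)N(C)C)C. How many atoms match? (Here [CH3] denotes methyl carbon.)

The query [CH3] means: aliphatic carbon with exactly three hydrogens.
Check the 18 heavy atoms by environment: 6× C (H3) → match; 5× C (H1) → no; 1× C (H2) → no; 2× N (H0) → no; 2× C (H0) → no; 1× O (H0) → no; 1× N (H2) → no.
That gives 6 matching atoms.

6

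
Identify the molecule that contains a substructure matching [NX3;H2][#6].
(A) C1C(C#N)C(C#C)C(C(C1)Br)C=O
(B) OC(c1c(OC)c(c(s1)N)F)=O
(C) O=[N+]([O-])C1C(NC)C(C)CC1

B

[NX3;H2][#6] describes a trivalent nitrogen with two H attached to carbon (a primary amine).
(A) has a nitrile (-C#N) but the nitrogen is NX1 (triple-bonded), not NX3 with two H.
(B) contains a primary amino group (-NH2), which satisfies every atom and bond constraint.
(C) has a nitro group (-[N+](=O)[O-]) but the nitrogen is [N+] with no H, not NX3H2.
So the answer is (B).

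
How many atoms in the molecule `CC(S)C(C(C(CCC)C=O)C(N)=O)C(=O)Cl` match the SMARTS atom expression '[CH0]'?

The query [CH0] means: aliphatic carbon with no attached hydrogen.
Check the 17 heavy atoms by environment: 2× C (H3) → no; 5× C (H1) → no; 2× C (H2) → no; 2× C (H0) → match; 3× O (H0) → no; 1× N (H2) → no; 1× Cl (H0) → no; 1× S (H1) → no.
That gives 2 matching atoms.

2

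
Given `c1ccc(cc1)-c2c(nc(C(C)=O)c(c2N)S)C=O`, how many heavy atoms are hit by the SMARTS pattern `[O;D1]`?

2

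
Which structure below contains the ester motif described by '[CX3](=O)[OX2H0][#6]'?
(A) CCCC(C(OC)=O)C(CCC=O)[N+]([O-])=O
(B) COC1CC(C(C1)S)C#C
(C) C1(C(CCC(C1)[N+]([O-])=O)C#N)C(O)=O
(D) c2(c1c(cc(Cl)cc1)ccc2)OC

A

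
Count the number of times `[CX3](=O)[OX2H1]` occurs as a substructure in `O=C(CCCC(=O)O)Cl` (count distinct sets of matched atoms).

[CX3](=O)[OX2H1] is the SMARTS for a carboxylic acid: an sp2 carbon double-bonded to O and single-bonded to an -OH oxygen.
Exactly one fragment in the molecule meets all constraints, giving 1 match.

1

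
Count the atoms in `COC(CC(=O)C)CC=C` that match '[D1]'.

The query [D1] means: atom with exactly one heavy-atom neighbour (degree 1).
Check the 10 heavy atoms by environment: 3× C (D2) → no; 2× C (D3) → no; 1× O (D1) → match; 3× C (D1) → match; 1× O (D2) → no.
Summing the matching environments: 1 + 3 = 4 matching atoms.

4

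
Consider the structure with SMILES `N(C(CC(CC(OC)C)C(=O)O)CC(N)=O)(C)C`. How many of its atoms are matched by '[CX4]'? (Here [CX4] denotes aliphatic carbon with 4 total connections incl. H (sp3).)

Check the 18 heavy atoms by environment: 10× C (X4) → match; 2× C (X3) → no; 2× O (X1) → no; 2× O (X2) → no; 2× N (X3) → no.
That gives 10 matching atoms.

10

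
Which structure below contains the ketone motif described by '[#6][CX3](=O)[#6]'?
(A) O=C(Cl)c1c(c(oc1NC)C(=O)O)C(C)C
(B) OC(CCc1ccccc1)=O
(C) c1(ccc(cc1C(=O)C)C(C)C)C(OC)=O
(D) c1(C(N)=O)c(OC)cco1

[#6][CX3](=O)[#6] describes a carbonyl carbon (no H) flanked by two carbons (a ketone).
(A) has a carboxylic acid group (-C(=O)OH) but one neighbour of the carbonyl carbon is O, not C.
(B) has a carboxylic acid group (-C(=O)OH) but one neighbour of the carbonyl carbon is O, not C.
(C) contains an acetyl/ketone group (-C(=O)CH3), which satisfies every atom and bond constraint.
(D) has a primary amide (-C(=O)NH2) but one neighbour of the carbonyl carbon is N, not C.
So the answer is (C).

C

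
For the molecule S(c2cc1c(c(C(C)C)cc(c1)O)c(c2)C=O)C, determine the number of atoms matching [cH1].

4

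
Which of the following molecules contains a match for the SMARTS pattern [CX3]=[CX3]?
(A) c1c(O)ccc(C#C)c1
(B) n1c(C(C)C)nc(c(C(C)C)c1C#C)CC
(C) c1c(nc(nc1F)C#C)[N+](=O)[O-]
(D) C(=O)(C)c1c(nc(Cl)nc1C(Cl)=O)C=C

D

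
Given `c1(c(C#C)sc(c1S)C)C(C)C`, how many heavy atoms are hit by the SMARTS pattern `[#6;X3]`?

The query [#6;X3] means: any carbon (aromatic or not) with three total connections.
Check the 12 heavy atoms by environment: 1× s (aromatic, X2) → no; 4× c (aromatic, X3) → match; 4× C (X4) → no; 1× S (X2) → no; 2× C (X2) → no.
That gives 4 matching atoms.

4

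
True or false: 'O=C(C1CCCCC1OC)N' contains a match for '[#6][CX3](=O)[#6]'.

False

The pattern [#6][CX3](=O)[#6] describes a carbonyl carbon (no H) flanked by two carbons — a ketone.
The closest candidate here is a primary amide (-C(=O)NH2), but one neighbour of the carbonyl carbon is N, not C. No other fragment satisfies the full query, so there is no match.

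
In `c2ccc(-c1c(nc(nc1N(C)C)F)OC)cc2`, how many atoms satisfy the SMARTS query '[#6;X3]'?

The query [#6;X3] means: any carbon (aromatic or not) with three total connections.
Check the 18 heavy atoms by environment: 2× n (aromatic, X2) → no; 10× c (aromatic, X3) → match; 1× N (X3) → no; 3× C (X4) → no; 1× O (X2) → no; 1× F (X1) → no.
That gives 10 matching atoms.

10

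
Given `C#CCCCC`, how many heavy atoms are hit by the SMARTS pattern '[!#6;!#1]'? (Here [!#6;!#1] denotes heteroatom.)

0

The query [!#6;!#1] means: not carbon and not hydrogen — any heteroatom.
Check the 6 heavy atoms by environment: 6× C → no.
No environment satisfies the query, so 0 matching atoms.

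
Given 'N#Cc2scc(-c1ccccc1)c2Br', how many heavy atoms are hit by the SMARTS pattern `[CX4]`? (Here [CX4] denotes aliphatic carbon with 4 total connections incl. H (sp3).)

0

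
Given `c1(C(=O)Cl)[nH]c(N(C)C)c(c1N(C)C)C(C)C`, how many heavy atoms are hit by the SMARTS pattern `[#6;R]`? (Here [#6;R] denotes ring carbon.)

4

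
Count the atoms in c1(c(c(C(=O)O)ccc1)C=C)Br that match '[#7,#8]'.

2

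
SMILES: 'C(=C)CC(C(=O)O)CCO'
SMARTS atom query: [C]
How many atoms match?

7

Check the 10 heavy atoms by environment: 7× C → match; 3× O → no.
That gives 7 matching atoms.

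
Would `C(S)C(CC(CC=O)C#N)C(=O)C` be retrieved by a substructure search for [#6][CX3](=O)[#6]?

The pattern [#6][CX3](=O)[#6] describes a carbonyl carbon (no H) flanked by two carbons — a ketone.
The molecule carries an acetyl/ketone group (-C(=O)CH3), whose atoms satisfy every constraint of the query, so the pattern matches.

Yes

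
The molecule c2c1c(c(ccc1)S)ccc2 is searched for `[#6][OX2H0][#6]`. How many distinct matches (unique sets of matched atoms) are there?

0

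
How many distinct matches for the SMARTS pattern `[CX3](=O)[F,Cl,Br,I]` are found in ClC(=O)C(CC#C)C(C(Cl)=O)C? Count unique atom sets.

2

[CX3](=O)[F,Cl,Br,I] is the SMARTS for an acyl halide: a carbonyl carbon bonded to a halogen.
The molecule carries 2 separate instances of an acyl chloride (-C(=O)Cl) meeting every constraint; each maps to a distinct set of atoms, giving 2 matches.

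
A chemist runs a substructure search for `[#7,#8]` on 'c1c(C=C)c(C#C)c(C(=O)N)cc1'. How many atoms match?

The query [#7,#8] means: nitrogen or oxygen (comma = OR).
Check the 13 heavy atoms by environment: 6× c (aromatic) → no; 5× C → no; 1× O → match; 1× N → match.
Summing the matching environments: 1 + 1 = 2 matching atoms.

2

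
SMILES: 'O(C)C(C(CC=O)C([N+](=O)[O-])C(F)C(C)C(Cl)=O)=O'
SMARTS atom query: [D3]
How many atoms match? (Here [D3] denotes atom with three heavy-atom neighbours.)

7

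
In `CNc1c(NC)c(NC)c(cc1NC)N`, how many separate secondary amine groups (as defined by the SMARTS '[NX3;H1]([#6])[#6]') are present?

[NX3;H1]([#6])[#6] is the SMARTS for a secondary amine: a trivalent nitrogen with one H, bonded to two carbons.
The molecule carries 4 separate instances of an N-methylamino group (-NHCH3) meeting every constraint; each maps to a distinct set of atoms, giving 4 matches.

4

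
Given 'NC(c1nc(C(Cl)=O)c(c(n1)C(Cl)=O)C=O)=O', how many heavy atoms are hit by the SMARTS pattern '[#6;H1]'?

1

The query [#6;H1] means: any carbon bearing exactly one hydrogen.
Check the 17 heavy atoms by environment: 2× n (aromatic, H0) → no; 4× c (aromatic, H0) → no; 3× C (H0) → no; 4× O (H0) → no; 1× N (H2) → no; 2× Cl (H0) → no; 1× C (H1) → match.
That gives 1 matching atom.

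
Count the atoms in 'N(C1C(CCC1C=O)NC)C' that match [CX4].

7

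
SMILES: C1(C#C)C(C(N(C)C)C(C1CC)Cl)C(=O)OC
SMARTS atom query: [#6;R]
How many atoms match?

5

The query [#6;R] means: carbon that is part of a ring.
Check the 17 heavy atoms by environment: 5× C (in 5-ring) → match; 8× C (acyclic) → no; 2× O (acyclic) → no; 1× N (acyclic) → no; 1× Cl (acyclic) → no.
That gives 5 matching atoms.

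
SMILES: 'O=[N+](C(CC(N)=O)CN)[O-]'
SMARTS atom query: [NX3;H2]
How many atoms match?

2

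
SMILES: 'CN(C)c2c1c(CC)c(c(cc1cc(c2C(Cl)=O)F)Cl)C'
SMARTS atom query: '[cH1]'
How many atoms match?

2

The query [cH1] means: aromatic carbon bearing exactly one hydrogen.
Check the 21 heavy atoms by environment: 8× c (aromatic, H0) → no; 2× c (aromatic, H1) → match; 1× F (H0) → no; 1× C (H0) → no; 1× O (H0) → no; 2× Cl (H0) → no; 1× N (H0) → no; 4× C (H3) → no; 1× C (H2) → no.
That gives 2 matching atoms.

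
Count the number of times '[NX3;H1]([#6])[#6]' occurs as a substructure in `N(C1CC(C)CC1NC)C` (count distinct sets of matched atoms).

[NX3;H1]([#6])[#6] is the SMARTS for a secondary amine: a trivalent nitrogen with one H, bonded to two carbons.
The molecule carries 2 separate instances of an N-methylamino group (-NHCH3) meeting every constraint; each maps to a distinct set of atoms, giving 2 matches.

2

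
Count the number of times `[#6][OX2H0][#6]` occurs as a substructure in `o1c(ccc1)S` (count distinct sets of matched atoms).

[#6][OX2H0][#6] is the SMARTS for an ether: an aliphatic oxygen bridging two carbons with no H on the oxygen.
No fragment in the molecule satisfies every constraint, giving 0 matches.

0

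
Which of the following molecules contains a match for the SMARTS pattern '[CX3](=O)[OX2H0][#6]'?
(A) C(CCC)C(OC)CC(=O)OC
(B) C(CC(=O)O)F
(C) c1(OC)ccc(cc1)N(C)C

A

[CX3](=O)[OX2H0][#6] describes a carbonyl carbon bonded to an oxygen that is itself bonded to carbon (no H on that O) (an ester).
(A) contains a methyl-ester group (-C(=O)OCH3), which satisfies every atom and bond constraint.
(B) has a carboxylic acid group (-C(=O)OH) but the singly-bonded O carries H (OX2H1, not H0).
(C) has a methoxy ether (-OCH3) but the ether oxygen is not adjacent to a C=O carbon.
So the answer is (A).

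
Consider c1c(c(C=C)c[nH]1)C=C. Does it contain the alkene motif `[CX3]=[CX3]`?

Yes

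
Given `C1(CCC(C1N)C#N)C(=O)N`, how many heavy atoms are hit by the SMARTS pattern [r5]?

5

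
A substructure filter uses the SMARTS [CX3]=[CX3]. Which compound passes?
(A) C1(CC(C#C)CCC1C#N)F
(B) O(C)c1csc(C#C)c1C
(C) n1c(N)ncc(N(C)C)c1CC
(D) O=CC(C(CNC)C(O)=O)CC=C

[CX3]=[CX3] describes a non-aromatic C=C double bond between two sp2 carbons (an alkene).
(A) has an ethynyl group (-C#CH) but the C-C bond is a triple bond, not a double bond.
(B) has an ethynyl group (-C#CH) but the C-C bond is a triple bond, not a double bond.
(C) has an ethyl group (-CH2CH3) but its C-C bond is a single bond between CX4 carbons, not CX3=CX3.
(D) contains a vinyl group (-CH=CH2), which satisfies every atom and bond constraint.
So the answer is (D).

D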